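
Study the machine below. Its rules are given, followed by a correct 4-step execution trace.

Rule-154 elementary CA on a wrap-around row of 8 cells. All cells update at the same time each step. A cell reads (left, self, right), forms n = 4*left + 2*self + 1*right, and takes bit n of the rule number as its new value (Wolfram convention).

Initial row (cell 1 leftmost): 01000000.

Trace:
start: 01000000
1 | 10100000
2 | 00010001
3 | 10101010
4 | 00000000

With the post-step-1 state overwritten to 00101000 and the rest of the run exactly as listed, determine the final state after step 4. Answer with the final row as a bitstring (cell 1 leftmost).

state after step 1 := 00101000
2 | 01000100
3 | 10101010
4 | 00000000

00000000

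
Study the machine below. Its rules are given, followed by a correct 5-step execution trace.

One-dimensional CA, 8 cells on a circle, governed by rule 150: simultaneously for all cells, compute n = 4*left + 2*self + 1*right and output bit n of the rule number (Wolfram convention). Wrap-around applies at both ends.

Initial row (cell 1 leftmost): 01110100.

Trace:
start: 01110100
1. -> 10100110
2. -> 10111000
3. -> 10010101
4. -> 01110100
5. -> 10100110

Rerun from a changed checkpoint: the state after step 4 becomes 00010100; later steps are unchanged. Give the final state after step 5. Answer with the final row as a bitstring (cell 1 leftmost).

00110110

state after step 4 := 00010100
5. -> 00110110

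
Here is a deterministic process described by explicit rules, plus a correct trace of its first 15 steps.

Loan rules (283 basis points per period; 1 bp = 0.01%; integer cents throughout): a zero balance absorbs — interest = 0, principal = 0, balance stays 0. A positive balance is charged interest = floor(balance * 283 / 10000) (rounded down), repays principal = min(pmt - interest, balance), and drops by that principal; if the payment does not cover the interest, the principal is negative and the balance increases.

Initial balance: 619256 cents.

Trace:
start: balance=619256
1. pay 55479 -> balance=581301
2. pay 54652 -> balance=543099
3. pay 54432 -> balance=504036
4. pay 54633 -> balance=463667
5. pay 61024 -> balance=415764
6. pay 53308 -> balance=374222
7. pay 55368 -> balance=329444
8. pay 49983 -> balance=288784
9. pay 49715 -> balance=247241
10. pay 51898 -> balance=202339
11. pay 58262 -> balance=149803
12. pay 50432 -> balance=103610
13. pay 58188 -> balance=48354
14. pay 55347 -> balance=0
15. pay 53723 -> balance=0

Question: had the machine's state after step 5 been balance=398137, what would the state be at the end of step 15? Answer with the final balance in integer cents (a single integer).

state after step 5 := balance=398137
6. pay 53308 -> balance=356096
7. pay 55368 -> balance=310805
8. pay 49983 -> balance=269617
9. pay 49715 -> balance=227532
10. pay 51898 -> balance=182073
11. pay 58262 -> balance=128963
12. pay 50432 -> balance=82180
13. pay 58188 -> balance=26317
14. pay 55347 -> balance=0
15. pay 53723 -> balance=0

0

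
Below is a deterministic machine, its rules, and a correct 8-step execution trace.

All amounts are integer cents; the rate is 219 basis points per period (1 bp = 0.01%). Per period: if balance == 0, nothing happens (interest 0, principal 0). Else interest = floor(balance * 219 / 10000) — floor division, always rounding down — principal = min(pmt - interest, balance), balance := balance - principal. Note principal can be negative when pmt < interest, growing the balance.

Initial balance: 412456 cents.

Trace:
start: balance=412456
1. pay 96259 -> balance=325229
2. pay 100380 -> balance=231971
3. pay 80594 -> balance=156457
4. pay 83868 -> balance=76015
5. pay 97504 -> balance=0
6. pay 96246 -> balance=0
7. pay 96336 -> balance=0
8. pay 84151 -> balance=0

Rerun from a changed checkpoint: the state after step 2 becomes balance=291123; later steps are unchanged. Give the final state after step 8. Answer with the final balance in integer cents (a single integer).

state after step 2 := balance=291123
3. pay 80594 -> balance=216904
4. pay 83868 -> balance=137786
5. pay 97504 -> balance=43299
6. pay 96246 -> balance=0
7. pay 96336 -> balance=0
8. pay 84151 -> balance=0

0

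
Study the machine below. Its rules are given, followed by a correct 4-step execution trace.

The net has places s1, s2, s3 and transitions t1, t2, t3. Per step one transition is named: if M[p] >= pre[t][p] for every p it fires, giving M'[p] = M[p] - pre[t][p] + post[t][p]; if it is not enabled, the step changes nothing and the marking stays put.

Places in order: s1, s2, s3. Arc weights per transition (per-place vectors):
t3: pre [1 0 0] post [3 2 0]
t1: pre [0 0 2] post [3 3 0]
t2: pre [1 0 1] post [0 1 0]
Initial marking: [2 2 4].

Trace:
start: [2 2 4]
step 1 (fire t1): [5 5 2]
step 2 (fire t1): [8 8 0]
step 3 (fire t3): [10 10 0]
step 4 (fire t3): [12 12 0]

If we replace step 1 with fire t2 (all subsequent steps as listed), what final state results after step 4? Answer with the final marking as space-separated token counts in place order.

8 10 1

(re-executing from step 1 with the substitution; state before step 1: [2 2 4])
step 1 (fire t2): [1 3 3]
step 2 (fire t1): [4 6 1]
step 3 (fire t3): [6 8 1]
step 4 (fire t3): [8 10 1]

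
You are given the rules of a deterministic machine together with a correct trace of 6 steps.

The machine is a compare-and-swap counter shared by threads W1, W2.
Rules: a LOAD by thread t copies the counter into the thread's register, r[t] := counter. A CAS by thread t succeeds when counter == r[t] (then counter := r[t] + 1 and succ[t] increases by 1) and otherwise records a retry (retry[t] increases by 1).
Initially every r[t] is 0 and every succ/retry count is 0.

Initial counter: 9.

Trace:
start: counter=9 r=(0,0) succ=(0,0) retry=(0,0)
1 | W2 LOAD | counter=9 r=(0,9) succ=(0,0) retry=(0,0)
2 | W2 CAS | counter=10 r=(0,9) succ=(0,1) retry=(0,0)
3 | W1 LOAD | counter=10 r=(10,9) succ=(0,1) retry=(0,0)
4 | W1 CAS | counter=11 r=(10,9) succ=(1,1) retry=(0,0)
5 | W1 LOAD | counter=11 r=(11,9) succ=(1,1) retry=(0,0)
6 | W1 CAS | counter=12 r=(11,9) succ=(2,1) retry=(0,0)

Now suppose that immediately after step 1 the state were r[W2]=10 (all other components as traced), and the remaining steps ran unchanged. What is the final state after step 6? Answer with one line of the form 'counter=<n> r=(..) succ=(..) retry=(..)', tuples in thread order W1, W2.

state after step 1 := counter=9 r=(0,10) succ=(0,0) retry=(0,0)
2 | W2 CAS | counter=9 r=(0,10) succ=(0,0) retry=(0,1)
3 | W1 LOAD | counter=9 r=(9,10) succ=(0,0) retry=(0,1)
4 | W1 CAS | counter=10 r=(9,10) succ=(1,0) retry=(0,1)
5 | W1 LOAD | counter=10 r=(10,10) succ=(1,0) retry=(0,1)
6 | W1 CAS | counter=11 r=(10,10) succ=(2,0) retry=(0,1)

counter=11 r=(10,10) succ=(2,0) retry=(0,1)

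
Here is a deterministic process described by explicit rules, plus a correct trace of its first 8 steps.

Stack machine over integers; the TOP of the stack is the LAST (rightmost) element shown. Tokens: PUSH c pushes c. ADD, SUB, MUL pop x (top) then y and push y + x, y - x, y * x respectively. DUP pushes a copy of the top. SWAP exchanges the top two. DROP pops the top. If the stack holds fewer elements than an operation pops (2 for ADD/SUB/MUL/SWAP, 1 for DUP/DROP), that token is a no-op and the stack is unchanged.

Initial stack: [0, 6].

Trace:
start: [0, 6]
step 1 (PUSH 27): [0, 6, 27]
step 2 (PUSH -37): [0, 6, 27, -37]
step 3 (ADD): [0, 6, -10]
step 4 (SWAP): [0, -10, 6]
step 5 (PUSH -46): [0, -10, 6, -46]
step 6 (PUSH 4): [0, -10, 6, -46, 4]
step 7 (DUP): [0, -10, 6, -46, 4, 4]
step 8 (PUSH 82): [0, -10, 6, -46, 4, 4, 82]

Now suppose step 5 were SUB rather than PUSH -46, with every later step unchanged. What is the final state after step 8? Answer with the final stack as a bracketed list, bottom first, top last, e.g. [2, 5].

(re-executing from step 5 with the substitution; state before step 5: [0, -10, 6])
step 5 (SUB): [0, -16]
step 6 (PUSH 4): [0, -16, 4]
step 7 (DUP): [0, -16, 4, 4]
step 8 (PUSH 82): [0, -16, 4, 4, 82]

[0, -16, 4, 4, 82]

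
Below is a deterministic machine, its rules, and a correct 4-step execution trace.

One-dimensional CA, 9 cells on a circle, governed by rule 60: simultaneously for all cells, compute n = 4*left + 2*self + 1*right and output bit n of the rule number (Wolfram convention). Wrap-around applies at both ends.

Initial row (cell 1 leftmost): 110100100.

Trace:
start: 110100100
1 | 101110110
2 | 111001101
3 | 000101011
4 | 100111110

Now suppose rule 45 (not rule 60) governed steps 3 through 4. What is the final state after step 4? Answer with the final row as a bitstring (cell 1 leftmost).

011101110

(re-executing steps 3..4 under rule 45; state before step 3: 111001101)
3 | 000001011
4 | 011101110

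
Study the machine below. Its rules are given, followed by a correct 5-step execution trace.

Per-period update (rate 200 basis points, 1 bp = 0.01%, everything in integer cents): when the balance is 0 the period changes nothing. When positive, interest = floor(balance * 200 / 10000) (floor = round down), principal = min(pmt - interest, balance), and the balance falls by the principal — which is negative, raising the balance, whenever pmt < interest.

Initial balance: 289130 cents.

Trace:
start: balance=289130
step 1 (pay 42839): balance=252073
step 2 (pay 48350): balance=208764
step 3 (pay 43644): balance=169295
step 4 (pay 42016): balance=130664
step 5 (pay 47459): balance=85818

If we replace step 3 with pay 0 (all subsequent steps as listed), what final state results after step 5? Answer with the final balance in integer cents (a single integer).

(re-executing from step 3 with the substitution; state before step 3: balance=208764)
step 3 (pay 0): balance=212939
step 4 (pay 42016): balance=175181
step 5 (pay 47459): balance=131225

131225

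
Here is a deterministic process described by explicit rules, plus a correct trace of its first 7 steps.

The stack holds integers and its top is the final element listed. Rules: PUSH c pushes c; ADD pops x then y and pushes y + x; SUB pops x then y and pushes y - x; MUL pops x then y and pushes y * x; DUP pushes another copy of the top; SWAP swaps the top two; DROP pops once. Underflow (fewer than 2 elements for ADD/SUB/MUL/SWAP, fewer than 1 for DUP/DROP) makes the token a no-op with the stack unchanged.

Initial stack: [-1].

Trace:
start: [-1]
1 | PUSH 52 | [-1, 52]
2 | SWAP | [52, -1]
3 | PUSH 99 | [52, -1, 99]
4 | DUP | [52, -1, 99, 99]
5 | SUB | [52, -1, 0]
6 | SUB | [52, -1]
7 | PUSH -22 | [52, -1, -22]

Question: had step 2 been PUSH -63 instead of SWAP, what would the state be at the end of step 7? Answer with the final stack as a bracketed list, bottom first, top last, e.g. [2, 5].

[-1, 52, -63, -22]

(re-executing from step 2 with the substitution; state before step 2: [-1, 52])
2 | PUSH -63 | [-1, 52, -63]
3 | PUSH 99 | [-1, 52, -63, 99]
4 | DUP | [-1, 52, -63, 99, 99]
5 | SUB | [-1, 52, -63, 0]
6 | SUB | [-1, 52, -63]
7 | PUSH -22 | [-1, 52, -63, -22]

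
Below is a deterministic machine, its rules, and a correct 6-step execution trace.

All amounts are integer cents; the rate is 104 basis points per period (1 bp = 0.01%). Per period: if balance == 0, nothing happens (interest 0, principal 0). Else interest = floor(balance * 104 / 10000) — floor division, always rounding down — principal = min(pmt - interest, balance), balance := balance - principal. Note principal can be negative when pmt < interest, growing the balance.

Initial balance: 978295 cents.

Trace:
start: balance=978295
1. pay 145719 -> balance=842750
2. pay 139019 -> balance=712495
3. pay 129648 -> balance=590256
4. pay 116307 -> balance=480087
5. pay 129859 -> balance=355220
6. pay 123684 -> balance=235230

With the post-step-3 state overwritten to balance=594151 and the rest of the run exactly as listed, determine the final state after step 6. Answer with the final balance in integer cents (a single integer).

239248

state after step 3 := balance=594151
4. pay 116307 -> balance=484023
5. pay 129859 -> balance=359197
6. pay 123684 -> balance=239248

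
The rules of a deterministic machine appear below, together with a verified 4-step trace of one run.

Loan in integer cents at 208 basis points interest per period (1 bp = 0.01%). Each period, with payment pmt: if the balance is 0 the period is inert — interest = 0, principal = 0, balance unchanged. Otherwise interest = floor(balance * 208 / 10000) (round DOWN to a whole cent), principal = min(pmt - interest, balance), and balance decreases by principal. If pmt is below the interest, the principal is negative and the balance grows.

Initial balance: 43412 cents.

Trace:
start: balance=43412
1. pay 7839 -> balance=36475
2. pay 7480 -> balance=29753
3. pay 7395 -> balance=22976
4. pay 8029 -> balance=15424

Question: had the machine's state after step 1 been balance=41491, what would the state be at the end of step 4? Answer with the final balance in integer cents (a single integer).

state after step 1 := balance=41491
2. pay 7480 -> balance=34874
3. pay 7395 -> balance=28204
4. pay 8029 -> balance=20761

20761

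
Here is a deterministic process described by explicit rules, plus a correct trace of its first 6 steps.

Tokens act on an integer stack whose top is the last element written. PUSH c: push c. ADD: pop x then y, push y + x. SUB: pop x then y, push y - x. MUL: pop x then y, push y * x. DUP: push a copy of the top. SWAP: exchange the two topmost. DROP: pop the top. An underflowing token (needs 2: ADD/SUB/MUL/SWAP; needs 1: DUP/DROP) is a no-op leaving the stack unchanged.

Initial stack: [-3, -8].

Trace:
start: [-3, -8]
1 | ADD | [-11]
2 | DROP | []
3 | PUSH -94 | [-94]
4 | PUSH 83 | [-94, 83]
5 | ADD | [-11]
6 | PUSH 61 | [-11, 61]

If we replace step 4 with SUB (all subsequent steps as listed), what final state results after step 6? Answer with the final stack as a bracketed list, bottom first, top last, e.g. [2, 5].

[-94, 61]

(re-executing from step 4 with the substitution; state before step 4: [-94])
4 | SUB | [-94]
5 | ADD | [-94]
6 | PUSH 61 | [-94, 61]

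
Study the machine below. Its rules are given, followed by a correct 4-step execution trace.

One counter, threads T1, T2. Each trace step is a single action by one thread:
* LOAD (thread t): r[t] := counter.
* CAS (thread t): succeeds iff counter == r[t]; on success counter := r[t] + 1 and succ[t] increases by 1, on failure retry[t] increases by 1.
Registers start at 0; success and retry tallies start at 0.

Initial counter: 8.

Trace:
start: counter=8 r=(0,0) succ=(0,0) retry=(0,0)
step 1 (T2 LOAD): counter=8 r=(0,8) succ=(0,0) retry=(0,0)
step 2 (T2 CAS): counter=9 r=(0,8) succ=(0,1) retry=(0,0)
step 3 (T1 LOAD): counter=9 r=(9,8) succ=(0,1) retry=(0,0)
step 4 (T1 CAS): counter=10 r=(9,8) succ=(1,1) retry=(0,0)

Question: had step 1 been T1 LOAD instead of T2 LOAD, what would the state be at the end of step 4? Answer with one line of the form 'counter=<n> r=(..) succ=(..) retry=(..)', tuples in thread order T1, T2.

(re-executing from step 1 with the substitution; state before step 1: counter=8 r=(0,0) succ=(0,0) retry=(0,0))
step 1 (T1 LOAD): counter=8 r=(8,0) succ=(0,0) retry=(0,0)
step 2 (T2 CAS): counter=8 r=(8,0) succ=(0,0) retry=(0,1)
step 3 (T1 LOAD): counter=8 r=(8,0) succ=(0,0) retry=(0,1)
step 4 (T1 CAS): counter=9 r=(8,0) succ=(1,0) retry=(0,1)

counter=9 r=(8,0) succ=(1,0) retry=(0,1)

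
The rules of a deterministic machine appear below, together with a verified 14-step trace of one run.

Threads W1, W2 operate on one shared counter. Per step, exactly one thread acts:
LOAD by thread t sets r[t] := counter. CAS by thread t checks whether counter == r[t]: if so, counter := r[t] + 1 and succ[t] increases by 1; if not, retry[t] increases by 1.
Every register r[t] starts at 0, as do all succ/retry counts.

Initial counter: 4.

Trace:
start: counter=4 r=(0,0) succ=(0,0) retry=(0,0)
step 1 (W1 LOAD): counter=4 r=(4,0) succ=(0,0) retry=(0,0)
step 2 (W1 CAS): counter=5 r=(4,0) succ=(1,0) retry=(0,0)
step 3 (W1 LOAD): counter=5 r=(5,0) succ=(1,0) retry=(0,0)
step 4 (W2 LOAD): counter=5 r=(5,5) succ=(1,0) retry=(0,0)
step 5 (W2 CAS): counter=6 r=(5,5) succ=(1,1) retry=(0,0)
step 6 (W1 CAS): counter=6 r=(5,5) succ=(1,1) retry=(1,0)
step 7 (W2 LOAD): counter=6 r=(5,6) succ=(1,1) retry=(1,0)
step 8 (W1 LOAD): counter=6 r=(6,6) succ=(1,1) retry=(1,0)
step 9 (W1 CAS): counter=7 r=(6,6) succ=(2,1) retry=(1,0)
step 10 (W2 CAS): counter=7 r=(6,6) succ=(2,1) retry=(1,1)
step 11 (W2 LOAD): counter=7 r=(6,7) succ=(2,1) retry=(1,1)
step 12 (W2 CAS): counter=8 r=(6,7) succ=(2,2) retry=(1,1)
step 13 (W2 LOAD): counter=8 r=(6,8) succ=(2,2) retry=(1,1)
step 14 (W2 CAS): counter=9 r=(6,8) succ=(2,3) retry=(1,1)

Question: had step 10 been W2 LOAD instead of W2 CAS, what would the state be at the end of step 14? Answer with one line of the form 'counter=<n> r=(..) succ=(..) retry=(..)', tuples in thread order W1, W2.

counter=9 r=(6,8) succ=(2,3) retry=(1,0)

(re-executing from step 10 with the substitution; state before step 10: counter=7 r=(6,6) succ=(2,1) retry=(1,0))
step 10 (W2 LOAD): counter=7 r=(6,7) succ=(2,1) retry=(1,0)
step 11 (W2 LOAD): counter=7 r=(6,7) succ=(2,1) retry=(1,0)
step 12 (W2 CAS): counter=8 r=(6,7) succ=(2,2) retry=(1,0)
step 13 (W2 LOAD): counter=8 r=(6,8) succ=(2,2) retry=(1,0)
step 14 (W2 CAS): counter=9 r=(6,8) succ=(2,3) retry=(1,0)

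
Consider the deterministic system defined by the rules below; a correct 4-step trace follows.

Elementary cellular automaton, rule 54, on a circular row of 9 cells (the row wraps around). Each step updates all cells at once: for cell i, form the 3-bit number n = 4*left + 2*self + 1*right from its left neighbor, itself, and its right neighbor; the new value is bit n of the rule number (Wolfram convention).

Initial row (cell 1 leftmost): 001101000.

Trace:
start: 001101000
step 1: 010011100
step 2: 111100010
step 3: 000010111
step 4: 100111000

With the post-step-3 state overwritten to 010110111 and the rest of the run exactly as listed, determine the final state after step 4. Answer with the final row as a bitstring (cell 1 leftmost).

state after step 3 := 010110111
step 4: 111001000

111001000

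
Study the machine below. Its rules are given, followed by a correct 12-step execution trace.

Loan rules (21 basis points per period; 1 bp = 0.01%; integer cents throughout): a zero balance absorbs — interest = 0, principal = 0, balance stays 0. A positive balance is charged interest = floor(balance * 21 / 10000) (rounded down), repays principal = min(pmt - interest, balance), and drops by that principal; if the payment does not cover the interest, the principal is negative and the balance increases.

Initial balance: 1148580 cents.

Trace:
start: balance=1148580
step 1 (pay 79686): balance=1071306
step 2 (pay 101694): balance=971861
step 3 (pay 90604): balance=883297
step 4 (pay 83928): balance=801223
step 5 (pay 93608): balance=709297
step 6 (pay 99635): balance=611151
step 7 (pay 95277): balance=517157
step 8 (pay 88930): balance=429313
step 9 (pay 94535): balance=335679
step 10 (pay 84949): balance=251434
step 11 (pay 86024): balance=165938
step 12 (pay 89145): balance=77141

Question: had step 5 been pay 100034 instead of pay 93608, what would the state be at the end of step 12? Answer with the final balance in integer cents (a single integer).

(re-executing from step 5 with the substitution; state before step 5: balance=801223)
step 5 (pay 100034): balance=702871
step 6 (pay 99635): balance=604712
step 7 (pay 95277): balance=510704
step 8 (pay 88930): balance=422846
step 9 (pay 94535): balance=329198
step 10 (pay 84949): balance=244940
step 11 (pay 86024): balance=159430
step 12 (pay 89145): balance=70619

70619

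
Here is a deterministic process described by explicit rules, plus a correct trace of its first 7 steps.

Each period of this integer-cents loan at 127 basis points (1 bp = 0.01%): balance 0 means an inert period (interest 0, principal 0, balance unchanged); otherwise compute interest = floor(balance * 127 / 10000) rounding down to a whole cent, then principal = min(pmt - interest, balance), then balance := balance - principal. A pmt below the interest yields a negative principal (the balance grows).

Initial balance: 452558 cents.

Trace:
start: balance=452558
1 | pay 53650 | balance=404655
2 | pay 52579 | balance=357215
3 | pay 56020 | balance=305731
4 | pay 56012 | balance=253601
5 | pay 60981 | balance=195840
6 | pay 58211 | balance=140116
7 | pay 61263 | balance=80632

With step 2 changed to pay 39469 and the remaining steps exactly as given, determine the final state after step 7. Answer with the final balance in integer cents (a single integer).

(re-executing from step 2 with the substitution; state before step 2: balance=404655)
2 | pay 39469 | balance=370325
3 | pay 56020 | balance=319008
4 | pay 56012 | balance=267047
5 | pay 60981 | balance=209457
6 | pay 58211 | balance=153906
7 | pay 61263 | balance=94597

94597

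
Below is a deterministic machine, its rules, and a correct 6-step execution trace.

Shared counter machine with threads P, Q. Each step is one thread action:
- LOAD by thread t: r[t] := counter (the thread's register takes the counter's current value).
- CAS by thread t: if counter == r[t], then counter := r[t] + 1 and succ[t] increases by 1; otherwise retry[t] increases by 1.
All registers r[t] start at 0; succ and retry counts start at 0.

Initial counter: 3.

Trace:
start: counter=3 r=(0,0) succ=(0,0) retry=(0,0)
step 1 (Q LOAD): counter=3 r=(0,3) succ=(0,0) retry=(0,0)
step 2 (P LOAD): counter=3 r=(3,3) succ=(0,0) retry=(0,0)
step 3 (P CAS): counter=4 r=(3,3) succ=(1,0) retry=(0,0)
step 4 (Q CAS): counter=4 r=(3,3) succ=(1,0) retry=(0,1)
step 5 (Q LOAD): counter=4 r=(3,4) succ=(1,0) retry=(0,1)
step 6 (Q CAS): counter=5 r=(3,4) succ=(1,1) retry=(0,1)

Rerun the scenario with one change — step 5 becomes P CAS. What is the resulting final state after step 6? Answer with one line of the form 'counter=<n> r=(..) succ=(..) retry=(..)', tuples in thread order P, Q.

counter=4 r=(3,3) succ=(1,0) retry=(1,2)

(re-executing from step 5 with the substitution; state before step 5: counter=4 r=(3,3) succ=(1,0) retry=(0,1))
step 5 (P CAS): counter=4 r=(3,3) succ=(1,0) retry=(1,1)
step 6 (Q CAS): counter=4 r=(3,3) succ=(1,0) retry=(1,2)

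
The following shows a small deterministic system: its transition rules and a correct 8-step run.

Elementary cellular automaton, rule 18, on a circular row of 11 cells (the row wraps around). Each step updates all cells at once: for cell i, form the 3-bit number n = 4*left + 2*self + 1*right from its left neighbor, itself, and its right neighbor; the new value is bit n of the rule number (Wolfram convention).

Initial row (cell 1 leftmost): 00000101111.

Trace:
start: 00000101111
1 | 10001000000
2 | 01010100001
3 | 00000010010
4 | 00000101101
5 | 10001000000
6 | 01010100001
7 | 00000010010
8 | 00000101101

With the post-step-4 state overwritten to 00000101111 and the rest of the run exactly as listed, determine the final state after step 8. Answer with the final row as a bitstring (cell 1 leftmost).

state after step 4 := 00000101111
5 | 10001000000
6 | 01010100001
7 | 00000010010
8 | 00000101101

00000101101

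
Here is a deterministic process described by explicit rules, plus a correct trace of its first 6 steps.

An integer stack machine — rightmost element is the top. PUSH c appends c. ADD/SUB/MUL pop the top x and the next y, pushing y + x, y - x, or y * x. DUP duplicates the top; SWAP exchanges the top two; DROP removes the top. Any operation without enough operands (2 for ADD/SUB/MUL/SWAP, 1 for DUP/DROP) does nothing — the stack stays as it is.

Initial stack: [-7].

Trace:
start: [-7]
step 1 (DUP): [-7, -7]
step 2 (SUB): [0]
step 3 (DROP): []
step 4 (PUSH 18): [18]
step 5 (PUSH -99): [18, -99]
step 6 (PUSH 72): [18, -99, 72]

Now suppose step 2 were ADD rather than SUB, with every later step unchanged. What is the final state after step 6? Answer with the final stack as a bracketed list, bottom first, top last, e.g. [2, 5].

(re-executing from step 2 with the substitution; state before step 2: [-7, -7])
step 2 (ADD): [-14]
step 3 (DROP): []
step 4 (PUSH 18): [18]
step 5 (PUSH -99): [18, -99]
step 6 (PUSH 72): [18, -99, 72]

[18, -99, 72]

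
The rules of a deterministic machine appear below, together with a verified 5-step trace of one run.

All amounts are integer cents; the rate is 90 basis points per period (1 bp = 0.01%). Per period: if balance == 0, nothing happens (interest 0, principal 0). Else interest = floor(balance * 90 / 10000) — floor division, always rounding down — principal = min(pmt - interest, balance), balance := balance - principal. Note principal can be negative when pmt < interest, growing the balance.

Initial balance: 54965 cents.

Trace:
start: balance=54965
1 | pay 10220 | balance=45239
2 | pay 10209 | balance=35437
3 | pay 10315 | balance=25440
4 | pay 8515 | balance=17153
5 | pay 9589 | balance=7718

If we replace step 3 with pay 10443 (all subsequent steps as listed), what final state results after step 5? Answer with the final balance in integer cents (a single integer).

(re-executing from step 3 with the substitution; state before step 3: balance=35437)
3 | pay 10443 | balance=25312
4 | pay 8515 | balance=17024
5 | pay 9589 | balance=7588

7588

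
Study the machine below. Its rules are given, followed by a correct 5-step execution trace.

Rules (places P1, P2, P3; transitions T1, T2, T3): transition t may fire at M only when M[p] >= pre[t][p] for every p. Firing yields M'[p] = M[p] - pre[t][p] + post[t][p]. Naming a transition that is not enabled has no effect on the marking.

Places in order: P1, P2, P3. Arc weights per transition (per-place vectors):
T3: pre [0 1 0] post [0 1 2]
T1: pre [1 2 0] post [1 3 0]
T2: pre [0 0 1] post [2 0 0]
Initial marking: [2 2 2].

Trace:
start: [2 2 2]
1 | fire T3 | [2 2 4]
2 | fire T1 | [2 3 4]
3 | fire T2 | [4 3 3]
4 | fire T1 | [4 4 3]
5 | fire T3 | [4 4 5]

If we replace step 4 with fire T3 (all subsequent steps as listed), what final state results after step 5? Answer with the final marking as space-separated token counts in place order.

4 3 7

(re-executing from step 4 with the substitution; state before step 4: [4 3 3])
4 | fire T3 | [4 3 5]
5 | fire T3 | [4 3 7]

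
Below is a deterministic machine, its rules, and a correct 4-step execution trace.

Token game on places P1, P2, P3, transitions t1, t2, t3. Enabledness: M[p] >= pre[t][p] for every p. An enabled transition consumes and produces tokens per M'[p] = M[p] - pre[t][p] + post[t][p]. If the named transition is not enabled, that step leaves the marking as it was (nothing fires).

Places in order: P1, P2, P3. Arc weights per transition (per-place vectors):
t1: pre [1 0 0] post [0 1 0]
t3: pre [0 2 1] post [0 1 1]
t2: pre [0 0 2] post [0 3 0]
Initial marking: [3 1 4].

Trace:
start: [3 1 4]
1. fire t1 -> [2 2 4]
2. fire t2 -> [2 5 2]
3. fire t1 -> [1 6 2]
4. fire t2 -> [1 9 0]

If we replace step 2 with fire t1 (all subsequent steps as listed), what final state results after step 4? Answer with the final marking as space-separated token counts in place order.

(re-executing from step 2 with the substitution; state before step 2: [2 2 4])
2. fire t1 -> [1 3 4]
3. fire t1 -> [0 4 4]
4. fire t2 -> [0 7 2]

0 7 2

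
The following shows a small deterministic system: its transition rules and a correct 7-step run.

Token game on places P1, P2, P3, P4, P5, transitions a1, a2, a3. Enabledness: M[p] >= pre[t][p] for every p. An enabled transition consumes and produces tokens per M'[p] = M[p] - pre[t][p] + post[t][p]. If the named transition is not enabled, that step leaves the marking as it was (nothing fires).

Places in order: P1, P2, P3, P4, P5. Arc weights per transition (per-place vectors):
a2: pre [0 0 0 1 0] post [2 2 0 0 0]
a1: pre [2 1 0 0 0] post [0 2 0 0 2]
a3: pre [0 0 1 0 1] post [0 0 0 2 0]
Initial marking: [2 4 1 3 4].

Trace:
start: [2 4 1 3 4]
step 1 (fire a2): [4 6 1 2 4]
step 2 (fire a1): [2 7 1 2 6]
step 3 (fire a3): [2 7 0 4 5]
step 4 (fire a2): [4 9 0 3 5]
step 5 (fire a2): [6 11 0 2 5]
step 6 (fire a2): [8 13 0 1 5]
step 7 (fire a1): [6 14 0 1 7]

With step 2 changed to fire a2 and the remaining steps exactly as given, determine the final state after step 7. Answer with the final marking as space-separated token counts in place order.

10 15 0 0 5

(re-executing from step 2 with the substitution; state before step 2: [4 6 1 2 4])
step 2 (fire a2): [6 8 1 1 4]
step 3 (fire a3): [6 8 0 3 3]
step 4 (fire a2): [8 10 0 2 3]
step 5 (fire a2): [10 12 0 1 3]
step 6 (fire a2): [12 14 0 0 3]
step 7 (fire a1): [10 15 0 0 5]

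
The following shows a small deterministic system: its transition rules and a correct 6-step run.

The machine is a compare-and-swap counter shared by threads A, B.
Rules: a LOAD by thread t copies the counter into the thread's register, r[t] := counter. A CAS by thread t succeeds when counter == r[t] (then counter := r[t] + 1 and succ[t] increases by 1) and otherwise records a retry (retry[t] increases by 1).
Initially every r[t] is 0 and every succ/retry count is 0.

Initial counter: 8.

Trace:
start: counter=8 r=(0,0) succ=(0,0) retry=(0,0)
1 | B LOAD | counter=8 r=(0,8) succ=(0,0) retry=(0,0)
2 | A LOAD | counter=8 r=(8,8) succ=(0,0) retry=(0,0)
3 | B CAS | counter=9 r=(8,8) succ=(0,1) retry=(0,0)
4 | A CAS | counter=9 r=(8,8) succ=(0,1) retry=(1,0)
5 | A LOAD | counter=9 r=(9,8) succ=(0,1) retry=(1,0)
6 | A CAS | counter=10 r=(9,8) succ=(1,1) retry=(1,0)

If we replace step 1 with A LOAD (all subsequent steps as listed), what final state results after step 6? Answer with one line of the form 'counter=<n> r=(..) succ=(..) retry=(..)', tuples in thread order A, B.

counter=10 r=(9,0) succ=(2,0) retry=(0,1)

(re-executing from step 1 with the substitution; state before step 1: counter=8 r=(0,0) succ=(0,0) retry=(0,0))
1 | A LOAD | counter=8 r=(8,0) succ=(0,0) retry=(0,0)
2 | A LOAD | counter=8 r=(8,0) succ=(0,0) retry=(0,0)
3 | B CAS | counter=8 r=(8,0) succ=(0,0) retry=(0,1)
4 | A CAS | counter=9 r=(8,0) succ=(1,0) retry=(0,1)
5 | A LOAD | counter=9 r=(9,0) succ=(1,0) retry=(0,1)
6 | A CAS | counter=10 r=(9,0) succ=(2,0) retry=(0,1)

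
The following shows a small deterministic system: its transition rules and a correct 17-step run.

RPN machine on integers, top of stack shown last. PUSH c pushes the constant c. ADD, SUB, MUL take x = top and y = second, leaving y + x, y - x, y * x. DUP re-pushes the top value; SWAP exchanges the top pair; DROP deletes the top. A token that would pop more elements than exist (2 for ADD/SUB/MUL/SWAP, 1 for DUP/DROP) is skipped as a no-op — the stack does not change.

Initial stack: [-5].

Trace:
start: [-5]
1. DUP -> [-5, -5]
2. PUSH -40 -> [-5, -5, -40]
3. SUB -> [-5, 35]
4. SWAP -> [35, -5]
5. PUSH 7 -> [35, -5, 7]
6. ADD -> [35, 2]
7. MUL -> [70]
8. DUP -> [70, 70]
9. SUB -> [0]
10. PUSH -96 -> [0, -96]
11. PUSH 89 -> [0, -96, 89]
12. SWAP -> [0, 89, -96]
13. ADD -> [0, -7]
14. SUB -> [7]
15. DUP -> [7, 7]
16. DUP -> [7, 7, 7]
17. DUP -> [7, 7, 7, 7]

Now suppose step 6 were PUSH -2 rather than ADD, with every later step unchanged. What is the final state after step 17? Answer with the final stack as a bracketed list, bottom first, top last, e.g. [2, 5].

[35, -5, 7, 7, 7, 7]

(re-executing from step 6 with the substitution; state before step 6: [35, -5, 7])
6. PUSH -2 -> [35, -5, 7, -2]
7. MUL -> [35, -5, -14]
8. DUP -> [35, -5, -14, -14]
9. SUB -> [35, -5, 0]
10. PUSH -96 -> [35, -5, 0, -96]
11. PUSH 89 -> [35, -5, 0, -96, 89]
12. SWAP -> [35, -5, 0, 89, -96]
13. ADD -> [35, -5, 0, -7]
14. SUB -> [35, -5, 7]
15. DUP -> [35, -5, 7, 7]
16. DUP -> [35, -5, 7, 7, 7]
17. DUP -> [35, -5, 7, 7, 7, 7]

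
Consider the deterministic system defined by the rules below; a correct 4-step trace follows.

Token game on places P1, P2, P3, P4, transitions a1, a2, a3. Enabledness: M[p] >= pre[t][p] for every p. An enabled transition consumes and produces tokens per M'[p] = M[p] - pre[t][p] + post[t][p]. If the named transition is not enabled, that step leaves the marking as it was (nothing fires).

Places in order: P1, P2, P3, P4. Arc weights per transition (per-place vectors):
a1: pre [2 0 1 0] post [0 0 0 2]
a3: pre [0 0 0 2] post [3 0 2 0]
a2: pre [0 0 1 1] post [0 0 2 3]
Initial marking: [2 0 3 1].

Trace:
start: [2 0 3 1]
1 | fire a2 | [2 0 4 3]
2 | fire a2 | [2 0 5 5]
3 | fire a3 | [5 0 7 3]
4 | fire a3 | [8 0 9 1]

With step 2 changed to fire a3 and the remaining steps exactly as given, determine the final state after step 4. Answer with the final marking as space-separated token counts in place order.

(re-executing from step 2 with the substitution; state before step 2: [2 0 4 3])
2 | fire a3 | [5 0 6 1]
3 | fire a3 | [5 0 6 1]
4 | fire a3 | [5 0 6 1]

5 0 6 1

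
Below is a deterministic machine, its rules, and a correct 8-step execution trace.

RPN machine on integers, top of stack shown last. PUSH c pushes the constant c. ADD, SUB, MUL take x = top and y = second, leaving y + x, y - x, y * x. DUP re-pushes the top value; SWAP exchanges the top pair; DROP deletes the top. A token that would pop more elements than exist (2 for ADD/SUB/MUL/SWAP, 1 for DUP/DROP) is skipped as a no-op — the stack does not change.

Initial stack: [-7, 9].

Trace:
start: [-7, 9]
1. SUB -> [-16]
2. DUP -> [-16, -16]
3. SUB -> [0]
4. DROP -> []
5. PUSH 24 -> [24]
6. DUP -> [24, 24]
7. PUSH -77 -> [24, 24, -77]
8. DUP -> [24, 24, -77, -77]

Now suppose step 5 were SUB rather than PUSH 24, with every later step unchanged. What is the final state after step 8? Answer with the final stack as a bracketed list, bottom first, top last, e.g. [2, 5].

(re-executing from step 5 with the substitution; state before step 5: [])
5. SUB -> []
6. DUP -> []
7. PUSH -77 -> [-77]
8. DUP -> [-77, -77]

[-77, -77]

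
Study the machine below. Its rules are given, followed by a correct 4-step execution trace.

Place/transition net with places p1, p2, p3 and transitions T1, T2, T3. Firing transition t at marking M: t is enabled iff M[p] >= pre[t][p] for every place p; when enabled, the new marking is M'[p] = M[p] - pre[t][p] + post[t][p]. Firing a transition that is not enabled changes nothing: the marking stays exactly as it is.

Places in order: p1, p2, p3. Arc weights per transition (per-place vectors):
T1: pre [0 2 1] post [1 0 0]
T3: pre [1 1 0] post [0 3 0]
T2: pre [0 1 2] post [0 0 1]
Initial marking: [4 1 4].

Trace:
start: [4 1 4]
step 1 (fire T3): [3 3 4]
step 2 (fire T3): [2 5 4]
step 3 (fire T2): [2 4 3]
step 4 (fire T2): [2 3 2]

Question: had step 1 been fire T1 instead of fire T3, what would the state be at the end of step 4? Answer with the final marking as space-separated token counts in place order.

3 1 2

(re-executing from step 1 with the substitution; state before step 1: [4 1 4])
step 1 (fire T1): [4 1 4]
step 2 (fire T3): [3 3 4]
step 3 (fire T2): [3 2 3]
step 4 (fire T2): [3 1 2]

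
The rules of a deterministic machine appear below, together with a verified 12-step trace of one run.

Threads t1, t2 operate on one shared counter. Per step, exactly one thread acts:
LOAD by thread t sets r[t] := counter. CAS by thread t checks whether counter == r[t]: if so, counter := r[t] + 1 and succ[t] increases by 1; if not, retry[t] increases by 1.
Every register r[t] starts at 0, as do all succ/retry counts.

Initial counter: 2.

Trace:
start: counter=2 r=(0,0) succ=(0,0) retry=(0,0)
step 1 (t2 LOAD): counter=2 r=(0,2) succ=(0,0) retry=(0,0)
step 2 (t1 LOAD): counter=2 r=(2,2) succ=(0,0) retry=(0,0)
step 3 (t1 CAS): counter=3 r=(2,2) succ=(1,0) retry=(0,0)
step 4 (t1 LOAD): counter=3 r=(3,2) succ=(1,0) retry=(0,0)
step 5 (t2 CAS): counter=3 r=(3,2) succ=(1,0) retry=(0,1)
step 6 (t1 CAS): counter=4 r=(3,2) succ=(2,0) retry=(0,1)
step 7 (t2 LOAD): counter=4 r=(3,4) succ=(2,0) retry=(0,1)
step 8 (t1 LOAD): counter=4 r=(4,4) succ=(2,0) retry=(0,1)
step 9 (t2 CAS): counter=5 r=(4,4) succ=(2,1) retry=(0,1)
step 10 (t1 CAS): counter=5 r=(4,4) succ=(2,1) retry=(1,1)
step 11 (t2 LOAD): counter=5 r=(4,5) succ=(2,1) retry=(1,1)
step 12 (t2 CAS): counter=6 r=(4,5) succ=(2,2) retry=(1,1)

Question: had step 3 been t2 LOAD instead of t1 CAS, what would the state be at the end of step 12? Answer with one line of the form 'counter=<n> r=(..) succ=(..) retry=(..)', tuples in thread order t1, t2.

counter=5 r=(3,4) succ=(0,3) retry=(2,0)

(re-executing from step 3 with the substitution; state before step 3: counter=2 r=(2,2) succ=(0,0) retry=(0,0))
step 3 (t2 LOAD): counter=2 r=(2,2) succ=(0,0) retry=(0,0)
step 4 (t1 LOAD): counter=2 r=(2,2) succ=(0,0) retry=(0,0)
step 5 (t2 CAS): counter=3 r=(2,2) succ=(0,1) retry=(0,0)
step 6 (t1 CAS): counter=3 r=(2,2) succ=(0,1) retry=(1,0)
step 7 (t2 LOAD): counter=3 r=(2,3) succ=(0,1) retry=(1,0)
step 8 (t1 LOAD): counter=3 r=(3,3) succ=(0,1) retry=(1,0)
step 9 (t2 CAS): counter=4 r=(3,3) succ=(0,2) retry=(1,0)
step 10 (t1 CAS): counter=4 r=(3,3) succ=(0,2) retry=(2,0)
step 11 (t2 LOAD): counter=4 r=(3,4) succ=(0,2) retry=(2,0)
step 12 (t2 CAS): counter=5 r=(3,4) succ=(0,3) retry=(2,0)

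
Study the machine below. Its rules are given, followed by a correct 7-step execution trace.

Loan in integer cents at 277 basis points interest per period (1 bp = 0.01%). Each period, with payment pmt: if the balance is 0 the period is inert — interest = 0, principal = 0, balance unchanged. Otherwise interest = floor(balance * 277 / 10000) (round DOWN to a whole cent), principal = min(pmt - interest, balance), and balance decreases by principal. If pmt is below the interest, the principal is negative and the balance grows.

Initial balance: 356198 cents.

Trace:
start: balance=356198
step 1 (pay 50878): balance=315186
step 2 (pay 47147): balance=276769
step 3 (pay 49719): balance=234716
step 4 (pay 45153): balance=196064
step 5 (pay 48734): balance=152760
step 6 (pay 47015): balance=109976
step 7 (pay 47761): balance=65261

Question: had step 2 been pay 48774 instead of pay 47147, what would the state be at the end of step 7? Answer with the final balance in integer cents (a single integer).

63397

(re-executing from step 2 with the substitution; state before step 2: balance=315186)
step 2 (pay 48774): balance=275142
step 3 (pay 49719): balance=233044
step 4 (pay 45153): balance=194346
step 5 (pay 48734): balance=150995
step 6 (pay 47015): balance=108162
step 7 (pay 47761): balance=63397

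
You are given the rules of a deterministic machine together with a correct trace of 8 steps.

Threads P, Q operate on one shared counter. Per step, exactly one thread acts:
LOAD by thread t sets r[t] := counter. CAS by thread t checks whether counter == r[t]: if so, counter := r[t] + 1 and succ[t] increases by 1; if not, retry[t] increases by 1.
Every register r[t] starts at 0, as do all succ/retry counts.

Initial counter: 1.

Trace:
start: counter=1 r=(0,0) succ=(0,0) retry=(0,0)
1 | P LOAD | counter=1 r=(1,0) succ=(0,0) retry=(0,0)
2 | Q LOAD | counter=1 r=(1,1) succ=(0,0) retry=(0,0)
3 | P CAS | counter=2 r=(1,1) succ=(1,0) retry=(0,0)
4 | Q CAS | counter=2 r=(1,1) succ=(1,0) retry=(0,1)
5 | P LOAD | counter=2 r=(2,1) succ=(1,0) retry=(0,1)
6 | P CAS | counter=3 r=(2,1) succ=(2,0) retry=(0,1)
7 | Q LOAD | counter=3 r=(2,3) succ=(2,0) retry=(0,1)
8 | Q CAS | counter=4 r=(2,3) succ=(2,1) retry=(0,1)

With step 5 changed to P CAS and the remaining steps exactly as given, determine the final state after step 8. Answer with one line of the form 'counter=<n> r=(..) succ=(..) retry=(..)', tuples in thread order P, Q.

counter=3 r=(1,2) succ=(1,1) retry=(2,1)

(re-executing from step 5 with the substitution; state before step 5: counter=2 r=(1,1) succ=(1,0) retry=(0,1))
5 | P CAS | counter=2 r=(1,1) succ=(1,0) retry=(1,1)
6 | P CAS | counter=2 r=(1,1) succ=(1,0) retry=(2,1)
7 | Q LOAD | counter=2 r=(1,2) succ=(1,0) retry=(2,1)
8 | Q CAS | counter=3 r=(1,2) succ=(1,1) retry=(2,1)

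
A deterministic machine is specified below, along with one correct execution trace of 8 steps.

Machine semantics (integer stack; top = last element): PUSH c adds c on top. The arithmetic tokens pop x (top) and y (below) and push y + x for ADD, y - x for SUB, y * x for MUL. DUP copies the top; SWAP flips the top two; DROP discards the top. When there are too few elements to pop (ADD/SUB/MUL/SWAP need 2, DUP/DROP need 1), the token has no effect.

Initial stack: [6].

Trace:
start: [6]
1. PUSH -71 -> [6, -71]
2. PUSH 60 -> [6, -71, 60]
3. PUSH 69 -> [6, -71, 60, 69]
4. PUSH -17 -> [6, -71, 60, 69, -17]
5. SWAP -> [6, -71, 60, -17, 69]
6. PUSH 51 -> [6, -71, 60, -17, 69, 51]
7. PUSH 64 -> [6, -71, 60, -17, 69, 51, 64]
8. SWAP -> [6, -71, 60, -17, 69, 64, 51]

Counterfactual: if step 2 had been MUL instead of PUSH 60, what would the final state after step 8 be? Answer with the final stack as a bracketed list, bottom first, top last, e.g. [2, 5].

(re-executing from step 2 with the substitution; state before step 2: [6, -71])
2. MUL -> [-426]
3. PUSH 69 -> [-426, 69]
4. PUSH -17 -> [-426, 69, -17]
5. SWAP -> [-426, -17, 69]
6. PUSH 51 -> [-426, -17, 69, 51]
7. PUSH 64 -> [-426, -17, 69, 51, 64]
8. SWAP -> [-426, -17, 69, 64, 51]

[-426, -17, 69, 64, 51]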